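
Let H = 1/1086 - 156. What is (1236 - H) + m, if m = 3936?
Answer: 5786207/1086 ≈ 5328.0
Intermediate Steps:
H = -169415/1086 (H = 1/1086 - 156 = -169415/1086 ≈ -156.00)
(1236 - H) + m = (1236 - 1*(-169415/1086)) + 3936 = (1236 + 169415/1086) + 3936 = 1511711/1086 + 3936 = 5786207/1086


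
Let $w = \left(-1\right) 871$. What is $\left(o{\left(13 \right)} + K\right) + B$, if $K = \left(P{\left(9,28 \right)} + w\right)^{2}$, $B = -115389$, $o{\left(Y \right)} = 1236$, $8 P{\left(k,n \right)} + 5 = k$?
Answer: $\frac{2574469}{4} \approx 6.4362 \cdot 10^{5}$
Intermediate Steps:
$w = -871$
$P{\left(k,n \right)} = - \frac{5}{8} + \frac{k}{8}$
$K = \frac{3031081}{4}$ ($K = \left(\left(- \frac{5}{8} + \frac{1}{8} \cdot 9\right) - 871\right)^{2} = \left(\left(- \frac{5}{8} + \frac{9}{8}\right) - 871\right)^{2} = \left(\frac{1}{2} - 871\right)^{2} = \left(- \frac{1741}{2}\right)^{2} = \frac{3031081}{4} \approx 7.5777 \cdot 10^{5}$)
$\left(o{\left(13 \right)} + K\right) + B = \left(1236 + \frac{3031081}{4}\right) - 115389 = \frac{3036025}{4} - 115389 = \frac{2574469}{4}$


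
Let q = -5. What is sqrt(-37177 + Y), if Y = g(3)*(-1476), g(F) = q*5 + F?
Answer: I*sqrt(4705) ≈ 68.593*I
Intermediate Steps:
g(F) = -25 + F (g(F) = -5*5 + F = -25 + F)
Y = 32472 (Y = (-25 + 3)*(-1476) = -22*(-1476) = 32472)
sqrt(-37177 + Y) = sqrt(-37177 + 32472) = sqrt(-4705) = I*sqrt(4705)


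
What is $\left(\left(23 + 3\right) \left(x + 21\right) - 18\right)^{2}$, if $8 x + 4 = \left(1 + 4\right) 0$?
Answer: $265225$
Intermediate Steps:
$x = - \frac{1}{2}$ ($x = - \frac{1}{2} + \frac{\left(1 + 4\right) 0}{8} = - \frac{1}{2} + \frac{5 \cdot 0}{8} = - \frac{1}{2} + \frac{1}{8} \cdot 0 = - \frac{1}{2} + 0 = - \frac{1}{2} \approx -0.5$)
$\left(\left(23 + 3\right) \left(x + 21\right) - 18\right)^{2} = \left(\left(23 + 3\right) \left(- \frac{1}{2} + 21\right) - 18\right)^{2} = \left(26 \cdot \frac{41}{2} - 18\right)^{2} = \left(533 - 18\right)^{2} = 515^{2} = 265225$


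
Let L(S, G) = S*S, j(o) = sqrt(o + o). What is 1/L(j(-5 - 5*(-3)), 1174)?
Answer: 1/20 ≈ 0.050000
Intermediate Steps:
j(o) = sqrt(2)*sqrt(o) (j(o) = sqrt(2*o) = sqrt(2)*sqrt(o))
L(S, G) = S**2
1/L(j(-5 - 5*(-3)), 1174) = 1/((sqrt(2)*sqrt(-5 - 5*(-3)))**2) = 1/((sqrt(2)*sqrt(-5 + 15))**2) = 1/((sqrt(2)*sqrt(10))**2) = 1/((2*sqrt(5))**2) = 1/20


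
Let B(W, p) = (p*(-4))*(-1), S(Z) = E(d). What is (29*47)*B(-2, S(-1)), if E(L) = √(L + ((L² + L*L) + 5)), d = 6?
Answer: 5452*√83 ≈ 49670.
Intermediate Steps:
E(L) = √(5 + L + 2*L²) (E(L) = √(L + ((L² + L²) + 5)) = √(L + (2*L² + 5)) = √(L + (5 + 2*L²)) = √(5 + L + 2*L²))
S(Z) = √83 (S(Z) = √(5 + 6 + 2*6²) = √(5 + 6 + 2*36) = √(5 + 6 + 72) = √83)
B(W, p) = 4*p (B(W, p) = -4*p*(-1) = 4*p)
(29*47)*B(-2, S(-1)) = (29*47)*(4*√83) = 1363*(4*√83) = 5452*√83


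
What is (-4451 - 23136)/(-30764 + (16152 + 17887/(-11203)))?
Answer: 309057161/163716123 ≈ 1.8878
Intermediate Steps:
(-4451 - 23136)/(-30764 + (16152 + 17887/(-11203))) = -27587/(-30764 + (16152 + 17887*(-1/11203))) = -27587/(-30764 + (16152 - 17887/11203)) = -27587/(-30764 + 180932969/11203) = -27587/(-163716123/11203) = -27587*(-11203/163716123) = 309057161/163716123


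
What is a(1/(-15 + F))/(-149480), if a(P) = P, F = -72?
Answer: 1/13004760 ≈ 7.6895e-8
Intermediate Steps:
a(1/(-15 + F))/(-149480) = 1/(-15 - 72*(-149480)) = -1/149480/(-87) = -1/87*(-1/149480) = 1/13004760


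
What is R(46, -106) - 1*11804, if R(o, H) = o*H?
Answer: -16680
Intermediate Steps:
R(o, H) = H*o
R(46, -106) - 1*11804 = -106*46 - 1*11804 = -4876 - 11804 = -16680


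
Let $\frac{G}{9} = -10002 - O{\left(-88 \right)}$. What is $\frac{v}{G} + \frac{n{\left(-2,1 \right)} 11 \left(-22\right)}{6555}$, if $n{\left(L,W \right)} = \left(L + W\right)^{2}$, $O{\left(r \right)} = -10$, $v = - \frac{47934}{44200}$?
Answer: $- \frac{10684351687}{289499215200} \approx -0.036906$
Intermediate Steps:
$v = - \frac{23967}{22100}$ ($v = \left(-47934\right) \frac{1}{44200} = - \frac{23967}{22100} \approx -1.0845$)
$G = -89928$ ($G = 9 \left(-10002 - -10\right) = 9 \left(-10002 + 10\right) = 9 \left(-9992\right) = -89928$)
$\frac{v}{G} + \frac{n{\left(-2,1 \right)} 11 \left(-22\right)}{6555} = - \frac{23967}{22100 \left(-89928\right)} + \frac{\left(-2 + 1\right)^{2} \cdot 11 \left(-22\right)}{6555} = \left(- \frac{23967}{22100}\right) \left(- \frac{1}{89928}\right) + \left(-1\right)^{2} \cdot 11 \left(-22\right) \frac{1}{6555} = \frac{2663}{220823200} + 1 \cdot 11 \left(-22\right) \frac{1}{6555} = \frac{2663}{220823200} + 11 \left(-22\right) \frac{1}{6555} = \frac{2663}{220823200} - \frac{242}{6555} = - \frac{10684351687}{289499215200}$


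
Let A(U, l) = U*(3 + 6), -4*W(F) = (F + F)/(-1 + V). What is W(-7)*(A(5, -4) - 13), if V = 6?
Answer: 112/5 ≈ 22.400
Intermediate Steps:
W(F) = -F/10 (W(F) = -(F + F)/(4*(-1 + 6)) = -2*F/(4*5) = -F/10)
A(U, l) = 9*U (A(U, l) = U*9 = 9*U)
W(-7)*(A(5, -4) - 13) = (-⅒*(-7))*(9*5 - 13) = 7*(45 - 13)/10 = (7/10)*32 = 112/5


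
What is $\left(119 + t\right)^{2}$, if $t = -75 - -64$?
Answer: $11664$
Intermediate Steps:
$t = -11$ ($t = -75 + 64 = -11$)
$\left(119 + t\right)^{2} = \left(119 - 11\right)^{2} = 108^{2} = 11664$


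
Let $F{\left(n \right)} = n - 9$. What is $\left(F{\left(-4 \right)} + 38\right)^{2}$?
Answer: $625$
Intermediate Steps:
$F{\left(n \right)} = -9 + n$
$\left(F{\left(-4 \right)} + 38\right)^{2} = \left(\left(-9 - 4\right) + 38\right)^{2} = \left(-13 + 38\right)^{2} = 25^{2} = 625$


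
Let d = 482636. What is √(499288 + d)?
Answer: 2*√245481 ≈ 990.92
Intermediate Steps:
√(499288 + d) = √(499288 + 482636) = √981924 = 2*√245481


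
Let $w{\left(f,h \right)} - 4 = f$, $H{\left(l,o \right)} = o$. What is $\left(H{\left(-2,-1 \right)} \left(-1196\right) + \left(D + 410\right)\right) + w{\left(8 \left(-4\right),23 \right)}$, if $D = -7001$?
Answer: $-5423$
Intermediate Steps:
$w{\left(f,h \right)} = 4 + f$
$\left(H{\left(-2,-1 \right)} \left(-1196\right) + \left(D + 410\right)\right) + w{\left(8 \left(-4\right),23 \right)} = \left(\left(-1\right) \left(-1196\right) + \left(-7001 + 410\right)\right) + \left(4 + 8 \left(-4\right)\right) = \left(1196 - 6591\right) + \left(4 - 32\right) = -5395 - 28 = -5423$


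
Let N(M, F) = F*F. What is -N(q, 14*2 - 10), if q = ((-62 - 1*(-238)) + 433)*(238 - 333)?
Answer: -324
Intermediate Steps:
q = -57855 (q = ((-62 + 238) + 433)*(-95) = (176 + 433)*(-95) = 609*(-95) = -57855)
N(M, F) = F**2
-N(q, 14*2 - 10) = -(14*2 - 10)**2 = -(28 - 10)**2 = -1*18**2 = -1*324 = -324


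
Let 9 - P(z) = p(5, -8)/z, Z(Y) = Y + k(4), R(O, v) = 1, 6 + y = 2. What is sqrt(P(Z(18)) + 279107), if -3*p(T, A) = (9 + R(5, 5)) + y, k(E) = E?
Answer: sqrt(33773047)/11 ≈ 528.31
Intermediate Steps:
y = -4 (y = -6 + 2 = -4)
Z(Y) = 4 + Y (Z(Y) = Y + 4 = 4 + Y)
p(T, A) = -2 (p(T, A) = -((9 + 1) - 4)/3 = -(10 - 4)/3 = -1/3*6 = -2)
P(z) = 9 + 2/z (P(z) = 9 - (-2)/z = 9 + 2/z)
sqrt(P(Z(18)) + 279107) = sqrt((9 + 2/(4 + 18)) + 279107) = sqrt((9 + 2/22) + 279107) = sqrt((9 + 2*(1/22)) + 279107) = sqrt((9 + 1/11) + 279107) = sqrt(100/11 + 279107) = sqrt(3070277/11) = sqrt(33773047)/11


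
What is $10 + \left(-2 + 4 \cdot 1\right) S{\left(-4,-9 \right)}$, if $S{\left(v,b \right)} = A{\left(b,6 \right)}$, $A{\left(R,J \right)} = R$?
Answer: $-8$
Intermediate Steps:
$S{\left(v,b \right)} = b$
$10 + \left(-2 + 4 \cdot 1\right) S{\left(-4,-9 \right)} = 10 + \left(-2 + 4 \cdot 1\right) \left(-9\right) = 10 + \left(-2 + 4\right) \left(-9\right) = 10 + 2 \left(-9\right) = 10 - 18 = -8$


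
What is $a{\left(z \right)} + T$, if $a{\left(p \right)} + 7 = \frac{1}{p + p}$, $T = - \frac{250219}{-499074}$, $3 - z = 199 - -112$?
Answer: $- \frac{999185629}{153714792} \approx -6.5003$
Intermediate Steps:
$z = -308$ ($z = 3 - \left(199 - -112\right) = 3 - \left(199 + 112\right) = 3 - 311 = -308$)
$T = \frac{250219}{499074}$ ($T = \left(-250219\right) \left(- \frac{1}{499074}\right) = \frac{250219}{499074} \approx 0.50137$)
$a{\left(p \right)} = -7 + \frac{1}{2 p}$ ($a{\left(p \right)} = -7 + \frac{1}{p + p} = -7 + \frac{1}{2 p}$)
$a{\left(z \right)} + T = \left(-7 + \frac{1}{2 \left(-308\right)}\right) + \frac{250219}{499074} = \left(-7 + \frac{1}{2} \left(- \frac{1}{308}\right)\right) + \frac{250219}{499074} = \left(-7 - \frac{1}{616}\right) + \frac{250219}{499074} = - \frac{4313}{616} + \frac{250219}{499074} = - \frac{999185629}{153714792}$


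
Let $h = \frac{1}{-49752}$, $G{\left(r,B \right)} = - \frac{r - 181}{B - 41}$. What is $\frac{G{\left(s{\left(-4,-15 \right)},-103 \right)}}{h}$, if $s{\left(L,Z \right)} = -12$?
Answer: $\frac{133363}{2} \approx 66682.0$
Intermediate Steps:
$G{\left(r,B \right)} = - \frac{-181 + r}{-41 + B}$
$h = - \frac{1}{49752} \approx -2.01 \cdot 10^{-5}$
$\frac{G{\left(s{\left(-4,-15 \right)},-103 \right)}}{h} = \frac{\frac{1}{-41 - 103} \left(181 - -12\right)}{- \frac{1}{49752}} = \frac{181 + 12}{-144} \left(-49752\right) = \left(- \frac{1}{144}\right) 193 \left(-49752\right) = \left(- \frac{193}{144}\right) \left(-49752\right) = \frac{133363}{2}$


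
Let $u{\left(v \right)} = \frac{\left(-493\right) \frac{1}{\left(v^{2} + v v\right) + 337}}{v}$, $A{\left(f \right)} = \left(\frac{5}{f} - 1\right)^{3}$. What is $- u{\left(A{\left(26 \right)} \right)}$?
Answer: $- \frac{1338372656867584}{482850706805397} \approx -2.7718$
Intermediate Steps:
$A{\left(f \right)} = \left(-1 + \frac{5}{f}\right)^{3}$
$u{\left(v \right)} = - \frac{493}{v \left(337 + 2 v^{2}\right)}$ ($u{\left(v \right)} = \frac{\left(-493\right) \frac{1}{\left(v^{2} + v^{2}\right) + 337}}{v} = \frac{\left(-493\right) \frac{1}{2 v^{2} + 337}}{v} = \frac{\left(-493\right) \frac{1}{337 + 2 v^{2}}}{v} = - \frac{493}{v \left(337 + 2 v^{2}\right)}$)
$- u{\left(A{\left(26 \right)} \right)} = - \frac{-493}{- \frac{\left(-5 + 26\right)^{3}}{17576} \left(337 + 2 \left(- \frac{\left(-5 + 26\right)^{3}}{17576}\right)^{2}\right)} = - \frac{-493}{\left(-1\right) \frac{1}{17576} \cdot 21^{3} \left(337 + 2 \left(\left(-1\right) \frac{1}{17576} \cdot 21^{3}\right)^{2}\right)} = - \frac{-493}{\left(-1\right) \frac{1}{17576} \cdot 9261 \left(337 + 2 \left(\left(-1\right) \frac{1}{17576} \cdot 9261\right)^{2}\right)} = - \frac{-493}{\left(- \frac{9261}{17576}\right) \left(337 + 2 \left(- \frac{9261}{17576}\right)^{2}\right)} = - \frac{\left(-493\right) \left(-17576\right)}{9261 \left(337 + 2 \cdot \frac{85766121}{308915776}\right)} = - \frac{\left(-493\right) \left(-17576\right)}{9261 \left(337 + \frac{85766121}{154457888}\right)} = - \frac{\left(-493\right) \left(-17576\right)}{9261 \cdot \frac{52138074377}{154457888}} = - \frac{\left(-493\right) \left(-17576\right) 154457888}{9261 \cdot 52138074377} = \left(-1\right) \frac{1338372656867584}{482850706805397} = - \frac{1338372656867584}{482850706805397}$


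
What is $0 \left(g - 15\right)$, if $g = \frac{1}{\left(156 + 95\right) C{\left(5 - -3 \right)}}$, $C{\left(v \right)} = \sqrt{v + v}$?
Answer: $0$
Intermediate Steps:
$C{\left(v \right)} = \sqrt{2} \sqrt{v}$ ($C{\left(v \right)} = \sqrt{2 v} = \sqrt{2} \sqrt{v}$)
$g = \frac{1}{1004}$ ($g = \frac{1}{\left(156 + 95\right) \sqrt{2} \sqrt{5 - -3}} = \frac{1}{251 \sqrt{2} \sqrt{5 + 3}} = \frac{1}{251 \sqrt{2} \sqrt{8}} = \frac{1}{251 \sqrt{2} \cdot 2 \sqrt{2}} = \frac{1}{251 \cdot 4} = \frac{1}{251} \cdot \frac{1}{4} = \frac{1}{1004} \approx 0.00099602$)
$0 \left(g - 15\right) = 0 \left(\frac{1}{1004} - 15\right) = 0 \left(- \frac{15059}{1004}\right) = 0$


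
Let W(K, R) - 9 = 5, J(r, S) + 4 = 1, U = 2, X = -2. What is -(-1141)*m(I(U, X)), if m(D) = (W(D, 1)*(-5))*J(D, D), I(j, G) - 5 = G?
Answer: 239610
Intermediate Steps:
J(r, S) = -3 (J(r, S) = -4 + 1 = -3)
W(K, R) = 14 (W(K, R) = 9 + 5 = 14)
I(j, G) = 5 + G
m(D) = 210 (m(D) = (14*(-5))*(-3) = -70*(-3) = 210)
-(-1141)*m(I(U, X)) = -(-1141)*210 = -1*(-239610) = 239610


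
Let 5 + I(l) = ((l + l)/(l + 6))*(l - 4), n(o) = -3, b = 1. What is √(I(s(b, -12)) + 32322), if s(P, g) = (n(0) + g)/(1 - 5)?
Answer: √21846162/26 ≈ 179.77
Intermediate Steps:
s(P, g) = ¾ - g/4 (s(P, g) = (-3 + g)/(1 - 5) = (-3 + g)/(-4) = (-3 + g)*(-¼) = ¾ - g/4)
I(l) = -5 + 2*l*(-4 + l)/(6 + l) (I(l) = -5 + ((l + l)/(l + 6))*(l - 4) = -5 + ((2*l)/(6 + l))*(-4 + l) = -5 + (2*l/(6 + l))*(-4 + l) = -5 + 2*l*(-4 + l)/(6 + l))
√(I(s(b, -12)) + 32322) = √((-30 - 13*(¾ - ¼*(-12)) + 2*(¾ - ¼*(-12))²)/(6 + (¾ - ¼*(-12))) + 32322) = √((-30 - 13*(¾ + 3) + 2*(¾ + 3)²)/(6 + (¾ + 3)) + 32322) = √((-30 - 13*15/4 + 2*(15/4)²)/(6 + 15/4) + 32322) = √((-30 - 195/4 + 2*(225/16))/(39/4) + 32322) = √(4*(-30 - 195/4 + 225/8)/39 + 32322) = √((4/39)*(-405/8) + 32322) = √(-135/26 + 32322) = √(840237/26) = √21846162/26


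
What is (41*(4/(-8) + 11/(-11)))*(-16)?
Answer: 984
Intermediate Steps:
(41*(4/(-8) + 11/(-11)))*(-16) = (41*(4*(-⅛) + 11*(-1/11)))*(-16) = (41*(-½ - 1))*(-16) = (41*(-3/2))*(-16) = -123/2*(-16) = 984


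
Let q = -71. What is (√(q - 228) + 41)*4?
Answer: 164 + 4*I*√299 ≈ 164.0 + 69.167*I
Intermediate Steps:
(√(q - 228) + 41)*4 = (√(-71 - 228) + 41)*4 = (√(-299) + 41)*4 = (I*√299 + 41)*4 = (41 + I*√299)*4 = 164 + 4*I*√299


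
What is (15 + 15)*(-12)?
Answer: -360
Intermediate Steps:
(15 + 15)*(-12) = 30*(-12) = -360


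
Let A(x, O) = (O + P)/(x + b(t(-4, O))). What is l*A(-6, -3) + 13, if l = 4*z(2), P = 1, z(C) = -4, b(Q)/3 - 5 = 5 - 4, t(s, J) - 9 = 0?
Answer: 47/3 ≈ 15.667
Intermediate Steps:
t(s, J) = 9 (t(s, J) = 9 + 0 = 9)
b(Q) = 18 (b(Q) = 15 + 3*(5 - 4) = 15 + 3*1 = 15 + 3 = 18)
l = -16 (l = 4*(-4) = -16)
A(x, O) = (1 + O)/(18 + x) (A(x, O) = (O + 1)/(x + 18) = (1 + O)/(18 + x))
l*A(-6, -3) + 13 = -16*(1 - 3)/(18 - 6) + 13 = -16*(-2)/12 + 13 = -4*(-2)/3 + 13 = -16*(-1/6) + 13 = 8/3 + 13 = 47/3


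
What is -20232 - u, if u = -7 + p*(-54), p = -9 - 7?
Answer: -21089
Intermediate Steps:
p = -16
u = 857 (u = -7 - 16*(-54) = -7 + 864 = 857)
-20232 - u = -20232 - 1*857 = -20232 - 857 = -21089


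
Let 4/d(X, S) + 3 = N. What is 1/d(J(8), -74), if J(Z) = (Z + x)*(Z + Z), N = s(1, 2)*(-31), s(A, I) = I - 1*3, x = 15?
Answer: 7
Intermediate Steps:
s(A, I) = -3 + I (s(A, I) = I - 3 = -3 + I)
N = 31 (N = (-3 + 2)*(-31) = -1*(-31) = 31)
J(Z) = 2*Z*(15 + Z) (J(Z) = (Z + 15)*(Z + Z) = (15 + Z)*(2*Z) = 2*Z*(15 + Z))
d(X, S) = ⅐ (d(X, S) = 4/(-3 + 31) = 4/28 = 4*(1/28) = ⅐)
1/d(J(8), -74) = 1/(⅐) = 7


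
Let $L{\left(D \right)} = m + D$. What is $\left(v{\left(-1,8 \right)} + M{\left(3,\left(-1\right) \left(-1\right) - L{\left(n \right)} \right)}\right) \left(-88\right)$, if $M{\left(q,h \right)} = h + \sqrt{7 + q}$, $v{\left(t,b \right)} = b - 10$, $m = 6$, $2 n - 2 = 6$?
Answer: $968 - 88 \sqrt{10} \approx 689.72$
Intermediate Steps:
$n = 4$ ($n = 1 + \frac{1}{2} \cdot 6 = 1 + 3 = 4$)
$v{\left(t,b \right)} = -10 + b$
$L{\left(D \right)} = 6 + D$
$\left(v{\left(-1,8 \right)} + M{\left(3,\left(-1\right) \left(-1\right) - L{\left(n \right)} \right)}\right) \left(-88\right) = \left(\left(-10 + 8\right) + \left(\left(\left(-1\right) \left(-1\right) - \left(6 + 4\right)\right) + \sqrt{7 + 3}\right)\right) \left(-88\right) = \left(-2 + \left(\left(1 - 10\right) + \sqrt{10}\right)\right) \left(-88\right) = \left(-2 - \left(9 - \sqrt{10}\right)\right) \left(-88\right) = \left(-11 + \sqrt{10}\right) \left(-88\right) = 968 - 88 \sqrt{10}$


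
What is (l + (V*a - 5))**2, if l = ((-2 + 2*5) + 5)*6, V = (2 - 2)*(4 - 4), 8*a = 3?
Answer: 5329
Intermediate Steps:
a = 3/8 (a = (1/8)*3 = 3/8 ≈ 0.37500)
V = 0 (V = 0*0 = 0)
l = 78 (l = ((-2 + 10) + 5)*6 = (8 + 5)*6 = 13*6 = 78)
(l + (V*a - 5))**2 = (78 + (0*(3/8) - 5))**2 = (78 + (0 - 5))**2 = (78 - 5)**2 = 73**2 = 5329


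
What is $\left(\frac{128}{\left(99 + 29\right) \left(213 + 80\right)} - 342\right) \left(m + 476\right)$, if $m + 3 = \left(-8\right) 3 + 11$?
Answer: $- \frac{46094300}{293} \approx -1.5732 \cdot 10^{5}$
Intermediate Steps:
$m = -16$ ($m = -3 + \left(\left(-8\right) 3 + 11\right) = -3 + \left(-24 + 11\right) = -3 - 13 = -16$)
$\left(\frac{128}{\left(99 + 29\right) \left(213 + 80\right)} - 342\right) \left(m + 476\right) = \left(\frac{128}{\left(99 + 29\right) \left(213 + 80\right)} - 342\right) \left(-16 + 476\right) = \left(\frac{128}{128 \cdot 293} - 342\right) 460 = \left(\frac{128}{37504} - 342\right) 460 = \left(128 \cdot \frac{1}{37504} - 342\right) 460 = \left(\frac{1}{293} - 342\right) 460 = \left(- \frac{100205}{293}\right) 460 = - \frac{46094300}{293}$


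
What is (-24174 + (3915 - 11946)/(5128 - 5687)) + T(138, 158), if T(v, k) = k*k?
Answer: 449641/559 ≈ 804.37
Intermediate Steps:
T(v, k) = k**2
(-24174 + (3915 - 11946)/(5128 - 5687)) + T(138, 158) = (-24174 + (3915 - 11946)/(5128 - 5687)) + 158**2 = (-24174 - 8031/(-559)) + 24964 = (-24174 - 8031*(-1/559)) + 24964 = (-24174 + 8031/559) + 24964 = -13505235/559 + 24964 = 449641/559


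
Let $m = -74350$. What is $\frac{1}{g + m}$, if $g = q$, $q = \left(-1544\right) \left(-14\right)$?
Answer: $- \frac{1}{52734} \approx -1.8963 \cdot 10^{-5}$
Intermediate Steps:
$q = 21616$
$g = 21616$
$\frac{1}{g + m} = \frac{1}{21616 - 74350} = \frac{1}{-52734} = - \frac{1}{52734}$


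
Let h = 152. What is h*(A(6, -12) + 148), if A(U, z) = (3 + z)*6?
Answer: 14288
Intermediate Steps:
A(U, z) = 18 + 6*z
h*(A(6, -12) + 148) = 152*((18 + 6*(-12)) + 148) = 152*((18 - 72) + 148) = 152*(-54 + 148) = 152*94 = 14288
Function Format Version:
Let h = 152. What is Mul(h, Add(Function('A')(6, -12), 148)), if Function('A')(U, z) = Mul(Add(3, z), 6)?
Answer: 14288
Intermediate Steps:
Function('A')(U, z) = Add(18, Mul(6, z))
Mul(h, Add(Function('A')(6, -12), 148)) = Mul(152, Add(Add(18, Mul(6, -12)), 148)) = Mul(152, Add(Add(18, -72), 148)) = Mul(152, Add(-54, 148)) = Mul(152, 94) = 14288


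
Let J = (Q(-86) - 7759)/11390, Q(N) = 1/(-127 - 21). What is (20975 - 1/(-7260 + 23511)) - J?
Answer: 33801243770639/1611449160 ≈ 20976.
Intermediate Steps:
Q(N) = -1/148 (Q(N) = 1/(-148) = -1/148)
J = -67549/99160 (J = (-1/148 - 7759)/11390 = -1148333/148*1/11390 = -67549/99160 ≈ -0.68121)
(20975 - 1/(-7260 + 23511)) - J = (20975 - 1/(-7260 + 23511)) - 1*(-67549/99160) = (20975 - 1/16251) + 67549/99160 = 340864724/16251 + 67549/99160 = 33801243770639/1611449160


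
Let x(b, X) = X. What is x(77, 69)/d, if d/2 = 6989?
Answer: 69/13978 ≈ 0.0049363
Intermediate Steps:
d = 13978 (d = 2*6989 = 13978)
x(77, 69)/d = 69/13978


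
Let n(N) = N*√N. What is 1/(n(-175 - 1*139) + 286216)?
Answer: 35777/10243819725 + 157*I*√314/40975278900 ≈ 3.4925e-6 + 6.7896e-8*I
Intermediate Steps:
n(N) = N^(3/2)
1/(n(-175 - 1*139) + 286216) = 1/((-175 - 1*139)^(3/2) + 286216) = 1/((-175 - 139)^(3/2) + 286216) = 1/((-314)^(3/2) + 286216) = 1/(-314*I*√314 + 286216) = 1/(286216 - 314*I*√314)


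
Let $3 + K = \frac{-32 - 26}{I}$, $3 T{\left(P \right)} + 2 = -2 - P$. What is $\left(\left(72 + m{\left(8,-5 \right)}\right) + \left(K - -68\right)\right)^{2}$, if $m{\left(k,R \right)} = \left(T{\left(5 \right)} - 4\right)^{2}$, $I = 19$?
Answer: $\frac{12082576}{361} \approx 33470.0$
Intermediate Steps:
$T{\left(P \right)} = - \frac{4}{3} - \frac{P}{3}$ ($T{\left(P \right)} = - \frac{2}{3} + \frac{-2 - P}{3} = - \frac{2}{3} - \left(\frac{2}{3} + \frac{P}{3}\right) = - \frac{4}{3} - \frac{P}{3}$)
$K = - \frac{115}{19}$ ($K = -3 + \frac{-32 - 26}{19} = -3 - \frac{58}{19} = - \frac{115}{19} \approx -6.0526$)
$m{\left(k,R \right)} = 49$ ($m{\left(k,R \right)} = \left(\left(- \frac{4}{3} - \frac{5}{3}\right) - 4\right)^{2} = \left(-3 - 4\right)^{2} = \left(-7\right)^{2} = 49$)
$\left(\left(72 + m{\left(8,-5 \right)}\right) + \left(K - -68\right)\right)^{2} = \left(\left(72 + 49\right) - - \frac{1177}{19}\right)^{2} = \left(121 + \left(- \frac{115}{19} + 68\right)\right)^{2} = \left(121 + \frac{1177}{19}\right)^{2} = \left(\frac{3476}{19}\right)^{2} = \frac{12082576}{361}$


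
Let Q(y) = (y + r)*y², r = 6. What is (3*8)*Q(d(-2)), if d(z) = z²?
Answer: 3840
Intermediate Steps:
Q(y) = y²*(6 + y) (Q(y) = (y + 6)*y² = (6 + y)*y² = y²*(6 + y))
(3*8)*Q(d(-2)) = (3*8)*(((-2)²)²*(6 + (-2)²)) = 24*(4²*(6 + 4)) = 24*(16*10) = 24*160 = 3840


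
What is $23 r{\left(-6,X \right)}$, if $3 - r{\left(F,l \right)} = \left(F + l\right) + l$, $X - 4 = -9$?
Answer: $437$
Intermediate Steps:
$X = -5$ ($X = 4 - 9 = -5$)
$r{\left(F,l \right)} = 3 - F - 2 l$ ($r{\left(F,l \right)} = 3 - \left(\left(F + l\right) + l\right) = 3 - \left(F + 2 l\right) = 3 - F - 2 l$)
$23 r{\left(-6,X \right)} = 23 \left(3 - -6 - -10\right) = 23 \left(3 + 6 + 10\right) = 23 \cdot 19 = 437$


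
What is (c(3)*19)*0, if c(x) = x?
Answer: 0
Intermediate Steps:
(c(3)*19)*0 = (3*19)*0 = 57*0 = 0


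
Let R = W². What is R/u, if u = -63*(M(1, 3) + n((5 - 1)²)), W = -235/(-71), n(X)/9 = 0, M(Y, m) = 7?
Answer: -55225/2223081 ≈ -0.024842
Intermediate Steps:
n(X) = 0 (n(X) = 9*0 = 0)
W = 235/71 (W = -235*(-1/71) = 235/71 ≈ 3.3099)
R = 55225/5041 (R = (235/71)² = 55225/5041 ≈ 10.955)
u = -441 (u = -63*(7 + 0) = -63*7 = -441)
R/u = (55225/5041)/(-441) = (55225/5041)*(-1/441) = -55225/2223081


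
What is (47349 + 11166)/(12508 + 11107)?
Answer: 11703/4723 ≈ 2.4779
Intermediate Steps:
(47349 + 11166)/(12508 + 11107) = 58515/23615 = 58515*(1/23615) = 11703/4723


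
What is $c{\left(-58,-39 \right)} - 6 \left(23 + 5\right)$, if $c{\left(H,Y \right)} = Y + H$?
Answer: $-265$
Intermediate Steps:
$c{\left(H,Y \right)} = H + Y$
$c{\left(-58,-39 \right)} - 6 \left(23 + 5\right) = \left(-58 - 39\right) - 6 \left(23 + 5\right) = -97 - 6 \cdot 28 = -97 - 168 = -265$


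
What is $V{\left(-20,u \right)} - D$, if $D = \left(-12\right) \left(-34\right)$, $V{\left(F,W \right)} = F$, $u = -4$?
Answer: $-428$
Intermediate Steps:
$D = 408$
$V{\left(-20,u \right)} - D = -20 - 408 = -428$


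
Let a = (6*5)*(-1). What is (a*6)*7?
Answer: -1260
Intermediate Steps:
a = -30 (a = 30*(-1) = -30)
(a*6)*7 = -30*6*7 = -180*7 = -1260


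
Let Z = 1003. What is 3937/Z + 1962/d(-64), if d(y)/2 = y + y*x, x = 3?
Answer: 23929/256768 ≈ 0.093193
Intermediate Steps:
d(y) = 8*y (d(y) = 2*(y + y*3) = 2*(y + 3*y) = 2*(4*y) = 8*y)
3937/Z + 1962/d(-64) = 3937/1003 + 1962/((8*(-64))) = 3937*(1/1003) + 1962/(-512) = 3937/1003 + 1962*(-1/512) = 3937/1003 - 981/256 = 23929/256768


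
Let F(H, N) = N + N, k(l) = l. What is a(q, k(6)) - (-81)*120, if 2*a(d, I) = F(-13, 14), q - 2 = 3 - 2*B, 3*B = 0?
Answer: 9734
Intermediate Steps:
B = 0 (B = (1/3)*0 = 0)
q = 5 (q = 2 + (3 - 2*0) = 2 + (3 + 0) = 2 + 3 = 5)
F(H, N) = 2*N
a(d, I) = 14 (a(d, I) = (2*14)/2 = (1/2)*28 = 14)
a(q, k(6)) - (-81)*120 = 14 - (-81)*120 = 14 - 1*(-9720) = 14 + 9720 = 9734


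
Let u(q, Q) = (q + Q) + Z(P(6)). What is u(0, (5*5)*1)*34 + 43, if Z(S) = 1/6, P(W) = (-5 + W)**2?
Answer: 2696/3 ≈ 898.67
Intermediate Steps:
Z(S) = 1/6
u(q, Q) = 1/6 + Q + q (u(q, Q) = (q + Q) + 1/6 = (Q + q) + 1/6 = 1/6 + Q + q)
u(0, (5*5)*1)*34 + 43 = (1/6 + (5*5)*1 + 0)*34 + 43 = (1/6 + 25*1 + 0)*34 + 43 = (1/6 + 25 + 0)*34 + 43 = (151/6)*34 + 43 = 2567/3 + 43 = 2696/3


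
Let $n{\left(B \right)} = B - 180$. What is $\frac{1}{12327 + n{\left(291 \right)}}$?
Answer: $\frac{1}{12438} \approx 8.0399 \cdot 10^{-5}$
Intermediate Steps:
$n{\left(B \right)} = -180 + B$
$\frac{1}{12327 + n{\left(291 \right)}} = \frac{1}{12327 + \left(-180 + 291\right)} = \frac{1}{12327 + 111} = \frac{1}{12438}$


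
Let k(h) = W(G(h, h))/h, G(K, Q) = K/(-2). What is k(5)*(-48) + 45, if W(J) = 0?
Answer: 45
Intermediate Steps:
G(K, Q) = -K/2 (G(K, Q) = K*(-1/2) = -K/2)
k(h) = 0 (k(h) = 0/h = 0)
k(5)*(-48) + 45 = 0*(-48) + 45 = 0 + 45 = 45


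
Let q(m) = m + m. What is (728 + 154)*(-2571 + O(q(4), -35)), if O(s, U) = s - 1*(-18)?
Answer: -2244690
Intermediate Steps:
q(m) = 2*m
O(s, U) = 18 + s (O(s, U) = s + 18 = 18 + s)
(728 + 154)*(-2571 + O(q(4), -35)) = (728 + 154)*(-2571 + (18 + 2*4)) = 882*(-2571 + (18 + 8)) = 882*(-2571 + 26) = 882*(-2545) = -2244690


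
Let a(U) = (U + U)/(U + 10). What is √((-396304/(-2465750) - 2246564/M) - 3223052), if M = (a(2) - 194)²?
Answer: 6*I*√37499642652427260630/20465725 ≈ 1795.3*I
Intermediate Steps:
a(U) = 2*U/(10 + U) (a(U) = (2*U)/(10 + U) = 2*U/(10 + U))
M = 337561/9 (M = (2*2/(10 + 2) - 194)² = (2*2/12 - 194)² = (2*2*(1/12) - 194)² = (⅓ - 194)² = (-581/3)² = 337561/9 ≈ 37507.)
√((-396304/(-2465750) - 2246564/M) - 3223052) = √((-396304/(-2465750) - 2246564/337561/9) - 3223052) = √((-396304*(-1/2465750) - 2246564*9/337561) - 3223052) = √((198152/1232875 - 20219076/337561) - 3223052) = √(-3551529276604/59452931125 - 3223052) = √(-191623440097570104/59452931125) = 6*I*√37499642652427260630/20465725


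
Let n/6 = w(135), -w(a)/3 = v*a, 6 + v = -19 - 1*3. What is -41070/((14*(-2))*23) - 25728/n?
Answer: 8267363/130410 ≈ 63.395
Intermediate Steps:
v = -28 (v = -6 + (-19 - 1*3) = -6 + (-19 - 3) = -6 - 22 = -28)
w(a) = 84*a (w(a) = -(-84)*a = 84*a)
n = 68040 (n = 6*(84*135) = 6*11340 = 68040)
-41070/((14*(-2))*23) - 25728/n = -41070/((14*(-2))*23) - 25728/68040 = -41070/((-28*23)) - 25728*1/68040 = -41070/(-644) - 1072/2835 = -41070*(-1/644) - 1072/2835 = 20535/322 - 1072/2835 = 8267363/130410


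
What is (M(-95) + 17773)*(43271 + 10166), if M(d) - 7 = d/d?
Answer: 950163297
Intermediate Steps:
M(d) = 8 (M(d) = 7 + d/d = 7 + 1 = 8)
(M(-95) + 17773)*(43271 + 10166) = (8 + 17773)*(43271 + 10166) = 17781*53437 = 950163297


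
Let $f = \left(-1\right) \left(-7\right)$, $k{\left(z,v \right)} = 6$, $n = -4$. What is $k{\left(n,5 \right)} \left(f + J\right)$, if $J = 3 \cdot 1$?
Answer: $60$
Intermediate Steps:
$J = 3$
$f = 7$
$k{\left(n,5 \right)} \left(f + J\right) = 6 \left(7 + 3\right) = 6 \cdot 10 = 60$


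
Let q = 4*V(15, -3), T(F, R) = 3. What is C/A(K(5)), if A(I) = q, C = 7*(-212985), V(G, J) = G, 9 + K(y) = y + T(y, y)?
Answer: -99393/4 ≈ -24848.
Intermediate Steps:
K(y) = -6 + y (K(y) = -9 + (y + 3) = -9 + (3 + y) = -6 + y)
C = -1490895
q = 60 (q = 4*15 = 60)
A(I) = 60
C/A(K(5)) = -1490895/60 = -1490895*1/60 = -99393/4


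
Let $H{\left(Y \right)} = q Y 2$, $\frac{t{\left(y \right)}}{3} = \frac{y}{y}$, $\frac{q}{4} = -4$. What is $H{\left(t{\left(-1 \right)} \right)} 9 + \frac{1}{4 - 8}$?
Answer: $- \frac{3457}{4} \approx -864.25$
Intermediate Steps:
$q = -16$ ($q = 4 \left(-4\right) = -16$)
$t{\left(y \right)} = 3$ ($t{\left(y \right)} = 3 \frac{y}{y} = 3 \cdot 1 = 3$)
$H{\left(Y \right)} = - 32 Y$ ($H{\left(Y \right)} = - 16 Y 2 = - 32 Y$)
$H{\left(t{\left(-1 \right)} \right)} 9 + \frac{1}{4 - 8} = \left(-32\right) 3 \cdot 9 + \frac{1}{4 - 8} = \left(-96\right) 9 + \frac{1}{4 - 8} = -864 + \frac{1}{4 - 8} = -864 + \frac{1}{-4} = -864 - \frac{1}{4} = - \frac{3457}{4}$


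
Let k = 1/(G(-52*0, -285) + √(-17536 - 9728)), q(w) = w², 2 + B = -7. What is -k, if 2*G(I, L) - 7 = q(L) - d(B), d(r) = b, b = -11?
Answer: -54162/2200178035 + 32*I*√426/6600534105 ≈ -2.4617e-5 + 1.0006e-7*I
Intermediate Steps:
B = -9 (B = -2 - 7 = -9)
d(r) = -11
G(I, L) = 9 + L²/2 (G(I, L) = 7/2 + (L² - 1*(-11))/2 = 7/2 + (L² + 11)/2 = 7/2 + (11 + L²)/2 = 7/2 + (11/2 + L²/2) = 9 + L²/2)
k = 1/(81243/2 + 8*I*√426) (k = 1/((9 + (½)*(-285)²) + √(-17536 - 9728)) = 1/((9 + (½)*81225) + √(-27264)) = 1/((9 + 81225/2) + 8*I*√426) = 1/(81243/2 + 8*I*√426) ≈ 2.4617e-5 - 1.001e-7*I)
-k = -(54162/2200178035 - 32*I*√426/6600534105) = -54162/2200178035 + 32*I*√426/6600534105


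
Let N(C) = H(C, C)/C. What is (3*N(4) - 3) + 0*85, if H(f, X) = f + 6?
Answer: 9/2 ≈ 4.5000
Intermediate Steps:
H(f, X) = 6 + f
N(C) = (6 + C)/C
(3*N(4) - 3) + 0*85 = (3*((6 + 4)/4) - 3) + 0*85 = (3*((¼)*10) - 3) + 0 = (3*(5/2) - 3) + 0 = (15/2 - 3) + 0 = 9/2 + 0 = 9/2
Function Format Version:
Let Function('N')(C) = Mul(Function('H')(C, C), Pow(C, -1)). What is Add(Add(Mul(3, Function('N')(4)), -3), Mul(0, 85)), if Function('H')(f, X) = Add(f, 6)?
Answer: Rational(9, 2) ≈ 4.5000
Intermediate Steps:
Function('H')(f, X) = Add(6, f)
Function('N')(C) = Mul(Pow(C, -1), Add(6, C)) (Function('N')(C) = Mul(Add(6, C), Pow(C, -1)) = Mul(Pow(C, -1), Add(6, C)))
Add(Add(Mul(3, Function('N')(4)), -3), Mul(0, 85)) = Add(Add(Mul(3, Mul(Pow(4, -1), Add(6, 4))), -3), Mul(0, 85)) = Add(Add(Mul(3, Mul(Rational(1, 4), 10)), -3), 0) = Add(Add(Mul(3, Rational(5, 2)), -3), 0) = Add(Add(Rational(15, 2), -3), 0) = Add(Rational(9, 2), 0) = Rational(9, 2)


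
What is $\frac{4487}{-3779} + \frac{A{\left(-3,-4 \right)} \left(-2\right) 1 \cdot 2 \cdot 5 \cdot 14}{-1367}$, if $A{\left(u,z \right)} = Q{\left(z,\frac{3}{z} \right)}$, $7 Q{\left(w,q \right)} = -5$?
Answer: $- \frac{6889529}{5165893} \approx -1.3337$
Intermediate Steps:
$Q{\left(w,q \right)} = - \frac{5}{7}$ ($Q{\left(w,q \right)} = \frac{1}{7} \left(-5\right) = - \frac{5}{7}$)
$A{\left(u,z \right)} = - \frac{5}{7}$
$\frac{4487}{-3779} + \frac{A{\left(-3,-4 \right)} \left(-2\right) 1 \cdot 2 \cdot 5 \cdot 14}{-1367} = \frac{4487}{-3779} + \frac{\left(- \frac{5}{7}\right) \left(-2\right) 1 \cdot 2 \cdot 5 \cdot 14}{-1367} = 4487 \left(- \frac{1}{3779}\right) + \frac{10}{7} \cdot 1 \cdot 10 \cdot 14 \left(- \frac{1}{1367}\right) = - \frac{4487}{3779} + \frac{10}{7} \cdot 10 \cdot 14 \left(- \frac{1}{1367}\right) = - \frac{4487}{3779} + \frac{100}{7} \cdot 14 \left(- \frac{1}{1367}\right) = - \frac{4487}{3779} + 200 \left(- \frac{1}{1367}\right) = - \frac{4487}{3779} - \frac{200}{1367} = - \frac{6889529}{5165893}$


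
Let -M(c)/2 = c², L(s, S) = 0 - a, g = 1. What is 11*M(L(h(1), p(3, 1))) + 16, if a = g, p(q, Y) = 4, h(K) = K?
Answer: -6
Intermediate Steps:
a = 1
L(s, S) = -1 (L(s, S) = 0 - 1*1 = 0 - 1 = -1)
M(c) = -2*c²
11*M(L(h(1), p(3, 1))) + 16 = 11*(-2*(-1)²) + 16 = 11*(-2*1) + 16 = 11*(-2) + 16 = -22 + 16 = -6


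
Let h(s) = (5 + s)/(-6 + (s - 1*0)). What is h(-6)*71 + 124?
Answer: 1559/12 ≈ 129.92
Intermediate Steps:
h(s) = (5 + s)/(-6 + s) (h(s) = (5 + s)/(-6 + (s + 0)) = (5 + s)/(-6 + s))
h(-6)*71 + 124 = ((5 - 6)/(-6 - 6))*71 + 124 = (-1/(-12))*71 + 124 = -1/12*(-1)*71 + 124 = (1/12)*71 + 124 = 71/12 + 124 = 1559/12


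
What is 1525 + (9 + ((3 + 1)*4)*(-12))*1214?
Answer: -220637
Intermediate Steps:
1525 + (9 + ((3 + 1)*4)*(-12))*1214 = 1525 + (9 + (4*4)*(-12))*1214 = 1525 + (9 + 16*(-12))*1214 = 1525 + (9 - 192)*1214 = 1525 - 183*1214 = 1525 - 222162 = -220637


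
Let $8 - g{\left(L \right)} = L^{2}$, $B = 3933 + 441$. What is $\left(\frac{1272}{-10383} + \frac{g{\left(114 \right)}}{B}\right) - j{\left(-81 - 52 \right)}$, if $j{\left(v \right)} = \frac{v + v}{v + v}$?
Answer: $- \frac{30972229}{7569207} \approx -4.0919$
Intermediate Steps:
$B = 4374$
$g{\left(L \right)} = 8 - L^{2}$
$j{\left(v \right)} = 1$ ($j{\left(v \right)} = \frac{2 v}{2 v} = 2 v \frac{1}{2 v} = 1$)
$\left(\frac{1272}{-10383} + \frac{g{\left(114 \right)}}{B}\right) - j{\left(-81 - 52 \right)} = \left(\frac{1272}{-10383} + \frac{8 - 114^{2}}{4374}\right) - 1 = \left(1272 \left(- \frac{1}{10383}\right) + \left(8 - 12996\right) \frac{1}{4374}\right) - 1 = \left(- \frac{424}{3461} + \left(8 - 12996\right) \frac{1}{4374}\right) - 1 = \left(- \frac{424}{3461} - \frac{6494}{2187}\right) - 1 = - \frac{23403022}{7569207} - 1 = - \frac{30972229}{7569207}$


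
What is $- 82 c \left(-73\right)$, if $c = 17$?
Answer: $101762$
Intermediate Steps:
$- 82 c \left(-73\right) = \left(-82\right) 17 \left(-73\right) = \left(-1394\right) \left(-73\right) = 101762$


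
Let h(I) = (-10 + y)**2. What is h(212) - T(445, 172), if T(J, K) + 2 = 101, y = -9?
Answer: 262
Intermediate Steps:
T(J, K) = 99 (T(J, K) = -2 + 101 = 99)
h(I) = 361 (h(I) = (-10 - 9)**2 = (-19)**2 = 361)
h(212) - T(445, 172) = 361 - 1*99 = 361 - 99 = 262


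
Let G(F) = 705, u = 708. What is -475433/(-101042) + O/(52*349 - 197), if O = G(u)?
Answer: 8605732393/1813804942 ≈ 4.7446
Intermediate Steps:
O = 705
-475433/(-101042) + O/(52*349 - 197) = -475433/(-101042) + 705/(52*349 - 197) = -475433*(-1/101042) + 705/(18148 - 197) = 475433/101042 + 705/17951 = 8605732393/1813804942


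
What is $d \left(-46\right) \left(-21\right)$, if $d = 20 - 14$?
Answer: $5796$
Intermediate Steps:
$d = 6$
$d \left(-46\right) \left(-21\right) = 6 \left(-46\right) \left(-21\right) = \left(-276\right) \left(-21\right) = 5796$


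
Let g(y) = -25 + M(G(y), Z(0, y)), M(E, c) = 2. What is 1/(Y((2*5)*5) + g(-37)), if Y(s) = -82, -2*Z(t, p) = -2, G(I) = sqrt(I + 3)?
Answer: -1/105 ≈ -0.0095238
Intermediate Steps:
G(I) = sqrt(3 + I)
Z(t, p) = 1 (Z(t, p) = -1/2*(-2) = 1)
g(y) = -23 (g(y) = -25 + 2 = -23)
1/(Y((2*5)*5) + g(-37)) = 1/(-82 - 23) = 1/(-105) = -1/105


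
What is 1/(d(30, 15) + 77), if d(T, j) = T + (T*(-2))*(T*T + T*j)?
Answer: -1/80893 ≈ -1.2362e-5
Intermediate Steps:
d(T, j) = T - 2*T*(T² + T*j) (d(T, j) = T + (-2*T)*(T² + T*j) = T - 2*T*(T² + T*j))
1/(d(30, 15) + 77) = 1/(30*(1 - 2*30² - 2*30*15) + 77) = 1/(30*(1 - 2*900 - 900) + 77) = 1/(30*(1 - 1800 - 900) + 77) = 1/(30*(-2699) + 77) = 1/(-80970 + 77) = 1/(-80893) = -1/80893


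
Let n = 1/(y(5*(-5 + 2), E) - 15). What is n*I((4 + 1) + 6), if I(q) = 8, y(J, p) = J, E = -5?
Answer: -4/15 ≈ -0.26667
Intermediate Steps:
n = -1/30 (n = 1/(5*(-5 + 2) - 15) = 1/(5*(-3) - 15) = 1/(-15 - 15) = 1/(-30) = -1/30 ≈ -0.033333)
n*I((4 + 1) + 6) = -1/30*8 = -4/15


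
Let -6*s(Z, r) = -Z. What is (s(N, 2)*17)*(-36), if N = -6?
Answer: 612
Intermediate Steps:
s(Z, r) = Z/6 (s(Z, r) = -(-1)*Z/6 = Z/6)
(s(N, 2)*17)*(-36) = (((⅙)*(-6))*17)*(-36) = -1*17*(-36) = -17*(-36) = 612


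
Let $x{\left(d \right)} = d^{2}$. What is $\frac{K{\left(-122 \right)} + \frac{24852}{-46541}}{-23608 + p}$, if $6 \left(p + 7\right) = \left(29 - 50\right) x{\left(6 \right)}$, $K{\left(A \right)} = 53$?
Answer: $- \frac{2441821}{1104929881} \approx -0.0022099$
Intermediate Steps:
$p = -133$ ($p = -7 + \frac{\left(29 - 50\right) 6^{2}}{6} = -7 + \frac{\left(-21\right) 36}{6} = -7 + \frac{1}{6} \left(-756\right) = -7 - 126 = -133$)
$\frac{K{\left(-122 \right)} + \frac{24852}{-46541}}{-23608 + p} = \frac{53 + \frac{24852}{-46541}}{-23608 - 133} = \frac{53 + 24852 \left(- \frac{1}{46541}\right)}{-23741} = \left(53 - \frac{24852}{46541}\right) \left(- \frac{1}{23741}\right) = \frac{2441821}{46541} \left(- \frac{1}{23741}\right) = - \frac{2441821}{1104929881}$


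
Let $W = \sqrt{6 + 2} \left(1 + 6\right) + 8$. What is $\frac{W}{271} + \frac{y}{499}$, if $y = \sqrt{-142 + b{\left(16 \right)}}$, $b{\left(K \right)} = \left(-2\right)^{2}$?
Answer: $\frac{8}{271} + \frac{14 \sqrt{2}}{271} + \frac{i \sqrt{138}}{499} \approx 0.10258 + 0.023542 i$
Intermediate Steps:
$b{\left(K \right)} = 4$
$W = 8 + 14 \sqrt{2}$ ($W = \sqrt{8} \cdot 7 + 8 = 2 \sqrt{2} \cdot 7 + 8 = 14 \sqrt{2} + 8 = 8 + 14 \sqrt{2} \approx 27.799$)
$y = i \sqrt{138}$ ($y = \sqrt{-142 + 4} = \sqrt{-138} = i \sqrt{138} \approx 11.747 i$)
$\frac{W}{271} + \frac{y}{499} = \frac{8 + 14 \sqrt{2}}{271} + \frac{i \sqrt{138}}{499} = \left(8 + 14 \sqrt{2}\right) \frac{1}{271} + i \sqrt{138} \cdot \frac{1}{499} = \left(\frac{8}{271} + \frac{14 \sqrt{2}}{271}\right) + \frac{i \sqrt{138}}{499} = \frac{8}{271} + \frac{14 \sqrt{2}}{271} + \frac{i \sqrt{138}}{499}$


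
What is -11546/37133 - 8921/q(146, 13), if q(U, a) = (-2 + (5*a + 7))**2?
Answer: -387838893/181951700 ≈ -2.1315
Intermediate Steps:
q(U, a) = (5 + 5*a)**2 (q(U, a) = (-2 + (7 + 5*a))**2 = (5 + 5*a)**2)
-11546/37133 - 8921/q(146, 13) = -11546/37133 - 8921*1/(25*(1 + 13)**2) = -11546*1/37133 - 8921/(25*14**2) = -11546/37133 - 8921/(25*196) = -11546/37133 - 8921/4900 = -387838893/181951700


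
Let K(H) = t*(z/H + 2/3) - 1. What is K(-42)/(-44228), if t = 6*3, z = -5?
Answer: -23/77399 ≈ -0.00029716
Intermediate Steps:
t = 18
K(H) = 11 - 90/H (K(H) = 18*(-5/H + 2/3) - 1 = 18*(2/3 - 5/H) - 1 = (12 - 90/H) - 1 = 11 - 90/H)
K(-42)/(-44228) = (11 - 90/(-42))/(-44228) = (11 - 90*(-1/42))*(-1/44228) = (11 + 15/7)*(-1/44228) = (92/7)*(-1/44228) = -23/77399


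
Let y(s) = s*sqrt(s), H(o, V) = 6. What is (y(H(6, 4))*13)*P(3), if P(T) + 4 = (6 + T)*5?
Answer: 3198*sqrt(6) ≈ 7833.5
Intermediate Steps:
P(T) = 26 + 5*T (P(T) = -4 + (6 + T)*5 = -4 + (30 + 5*T) = 26 + 5*T)
y(s) = s**(3/2)
(y(H(6, 4))*13)*P(3) = (6**(3/2)*13)*(26 + 5*3) = ((6*sqrt(6))*13)*(26 + 15) = (78*sqrt(6))*41 = 3198*sqrt(6)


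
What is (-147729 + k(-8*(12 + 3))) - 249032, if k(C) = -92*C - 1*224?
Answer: -385945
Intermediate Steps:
k(C) = -224 - 92*C (k(C) = -92*C - 224 = -224 - 92*C)
(-147729 + k(-8*(12 + 3))) - 249032 = (-147729 + (-224 - (-736)*(12 + 3))) - 249032 = (-147729 + (-224 - (-736)*15)) - 249032 = (-147729 + (-224 - 92*(-120))) - 249032 = (-147729 + (-224 + 11040)) - 249032 = (-147729 + 10816) - 249032 = -136913 - 249032 = -385945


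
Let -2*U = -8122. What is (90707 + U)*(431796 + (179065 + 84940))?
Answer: 65939669168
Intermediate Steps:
U = 4061 (U = -1/2*(-8122) = 4061)
(90707 + U)*(431796 + (179065 + 84940)) = (90707 + 4061)*(431796 + (179065 + 84940)) = 94768*(431796 + 264005) = 94768*695801 = 65939669168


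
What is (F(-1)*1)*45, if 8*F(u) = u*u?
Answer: 45/8 ≈ 5.6250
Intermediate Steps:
F(u) = u²/8 (F(u) = (u*u)/8 = u²/8)
(F(-1)*1)*45 = (((⅛)*(-1)²)*1)*45 = (((⅛)*1)*1)*45 = ((⅛)*1)*45 = (⅛)*45 = 45/8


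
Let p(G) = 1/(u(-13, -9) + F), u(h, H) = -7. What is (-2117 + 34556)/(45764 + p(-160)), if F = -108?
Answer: 3730485/5262859 ≈ 0.70883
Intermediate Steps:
p(G) = -1/115 (p(G) = 1/(-7 - 108) = 1/(-115) = -1/115)
(-2117 + 34556)/(45764 + p(-160)) = (-2117 + 34556)/(45764 - 1/115) = 32439/(5262859/115) = 32439*(115/5262859) = 3730485/5262859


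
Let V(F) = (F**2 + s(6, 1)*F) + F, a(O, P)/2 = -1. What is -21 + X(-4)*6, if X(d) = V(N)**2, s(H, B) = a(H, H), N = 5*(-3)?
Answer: 345579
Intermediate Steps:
N = -15
a(O, P) = -2 (a(O, P) = 2*(-1) = -2)
s(H, B) = -2
V(F) = F**2 - F (V(F) = (F**2 - 2*F) + F = F**2 - F)
X(d) = 57600 (X(d) = (-15*(-1 - 15))**2 = (-15*(-16))**2 = 240**2 = 57600)
-21 + X(-4)*6 = -21 + 57600*6 = -21 + 345600 = 345579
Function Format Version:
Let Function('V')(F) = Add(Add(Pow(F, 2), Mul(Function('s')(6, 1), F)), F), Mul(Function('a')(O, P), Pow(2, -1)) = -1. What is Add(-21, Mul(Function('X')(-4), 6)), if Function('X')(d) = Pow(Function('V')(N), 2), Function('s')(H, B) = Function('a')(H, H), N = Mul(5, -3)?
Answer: 345579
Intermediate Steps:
N = -15
Function('a')(O, P) = -2 (Function('a')(O, P) = Mul(2, -1) = -2)
Function('s')(H, B) = -2
Function('V')(F) = Add(Pow(F, 2), Mul(-1, F)) (Function('V')(F) = Add(Add(Pow(F, 2), Mul(-2, F)), F) = Add(Pow(F, 2), Mul(-1, F)))
Function('X')(d) = 57600 (Function('X')(d) = Pow(Mul(-15, Add(-1, -15)), 2) = Pow(Mul(-15, -16), 2) = Pow(240, 2) = 57600)
Add(-21, Mul(Function('X')(-4), 6)) = Add(-21, Mul(57600, 6)) = Add(-21, 345600) = 345579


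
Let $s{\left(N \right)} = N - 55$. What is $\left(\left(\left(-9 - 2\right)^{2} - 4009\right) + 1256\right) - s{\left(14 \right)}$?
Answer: $-2591$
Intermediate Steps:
$s{\left(N \right)} = -55 + N$ ($s{\left(N \right)} = N - 55 = -55 + N$)
$\left(\left(\left(-9 - 2\right)^{2} - 4009\right) + 1256\right) - s{\left(14 \right)} = \left(\left(\left(-9 - 2\right)^{2} - 4009\right) + 1256\right) - \left(-55 + 14\right) = \left(\left(\left(-11\right)^{2} - 4009\right) + 1256\right) - -41 = \left(\left(121 - 4009\right) + 1256\right) + 41 = \left(-3888 + 1256\right) + 41 = -2632 + 41 = -2591$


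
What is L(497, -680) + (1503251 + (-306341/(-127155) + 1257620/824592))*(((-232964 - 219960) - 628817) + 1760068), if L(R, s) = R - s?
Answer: 424271403850579388067/416075380 ≈ 1.0197e+12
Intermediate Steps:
L(497, -680) + (1503251 + (-306341/(-127155) + 1257620/824592))*(((-232964 - 219960) - 628817) + 1760068) = (497 - 1*(-680)) + (1503251 + (-306341/(-127155) + 1257620/824592))*(((-232964 - 219960) - 628817) + 1760068) = (497 + 680) + (1503251 + (-306341*(-1/127155) + 1257620*(1/824592)))*((-452924 - 628817) + 1760068) = 1177 + (1503251 + (43763/18165 + 314405/206148))*(-1081741 + 1760068) = 1177 + (1503251 + 4910940583/1248226140)*678327 = 1177 + (1876402104121723/1248226140)*678327 = 1177 + 424271403360858665807/416075380 = 424271403850579388067/416075380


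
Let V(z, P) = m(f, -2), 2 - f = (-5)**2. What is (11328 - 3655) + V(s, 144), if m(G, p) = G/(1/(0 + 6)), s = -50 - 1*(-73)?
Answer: 7535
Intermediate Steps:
s = 23 (s = -50 + 73 = 23)
f = -23 (f = 2 - 1*(-5)**2 = 2 - 1*25 = 2 - 25 = -23)
m(G, p) = 6*G (m(G, p) = G/(1/6) = G*6 = 6*G)
V(z, P) = -138 (V(z, P) = 6*(-23) = -138)
(11328 - 3655) + V(s, 144) = (11328 - 3655) - 138 = 7673 - 138 = 7535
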